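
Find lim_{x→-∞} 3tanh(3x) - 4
Evaluate the dominant behaviour as x → -∞; each term tends to a finite value or vanishes.
Limit = -7.

Final answer: -7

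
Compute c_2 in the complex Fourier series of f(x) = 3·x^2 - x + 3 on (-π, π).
Compute the real Fourier coefficients first: a_2 = 3, b_2 = 1.
Then c_2 = (a_2 − i·b_2)/2 = 3/2 - i/2.

Final answer: 3/2 - i/2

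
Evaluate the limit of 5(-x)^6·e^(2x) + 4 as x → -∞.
The product is a 0·∞ indeterminate form at x → -∞.
Rewrite the product as 5(-x)^6 / e^(-2x) (an ∞/∞ form) and apply L'Hôpital, or use the standard hierarchy e^(2|x|) ≫ |(-x)^6| as x → -∞.
The indeterminate product → 0, so the limit = 4.

Final answer: 4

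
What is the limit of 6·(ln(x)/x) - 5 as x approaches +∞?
Evaluate the dominant behaviour as x → +∞; each term tends to a finite value or vanishes.
Limit = -5.

Final answer: -5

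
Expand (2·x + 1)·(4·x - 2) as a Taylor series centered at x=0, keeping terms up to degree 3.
8·x^2 - 2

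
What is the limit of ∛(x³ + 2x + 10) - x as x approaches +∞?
This is an ∞ − ∞ indeterminate form.
Multiply by (A² + AB + B²)/(A² + AB + B²) where A = ∛(x³+2x + 10), B = x to use A³ − B³ = (A−B)(A²+AB+B²); the x³ terms cancel, leaving (2x + 10)/(A²+AB+B²) with denominator ~ 3x², so the limit is 0.
Limit = 0.

Final answer: 0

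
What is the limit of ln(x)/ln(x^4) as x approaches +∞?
This is an ∞/∞ indeterminate form as x → +∞.
Write ln(x^4) = 4·ln(x), reducing the quotient to 1/4.
Limit = 1/4.

Final answer: 1/4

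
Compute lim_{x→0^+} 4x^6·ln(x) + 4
The product is a 0·∞ indeterminate form at x → 0⁺.
Rewrite the product as 4·ln(x) / x^(-6) and apply L'Hôpital, or use the standard hierarchy x^(-6) ≫ |ln x| as x → 0⁺.
The indeterminate product → 0, so the limit = 4.

Final answer: 4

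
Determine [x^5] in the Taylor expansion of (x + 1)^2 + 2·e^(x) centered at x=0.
Expand to order 5: (x + 1)^2 + 2·e^(x) = x^5/60 + x^4/12 + x^3/3 + 2·x^2 + 4·x + 3 + O(x^6).
The coefficient of x^5 is 1/60.

Final answer: 1/60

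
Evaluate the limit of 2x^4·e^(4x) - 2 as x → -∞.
The product is a 0·∞ indeterminate form at x → -∞.
Rewrite the product as 2x^4 / e^(-4x) (an ∞/∞ form) and apply L'Hôpital, or use the standard hierarchy e^(4|x|) ≫ |x^4| as x → -∞.
The indeterminate product → 0, so the limit = -2.

Final answer: -2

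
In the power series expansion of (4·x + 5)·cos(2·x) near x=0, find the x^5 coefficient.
Expand to order 5: (4·x + 5)·cos(2·x) = 8·x^5/3 + 10·x^4/3 - 8·x^3 - 10·x^2 + 4·x + 5 + O(x^6).
The coefficient of x^5 is 8/3.

Final answer: 8/3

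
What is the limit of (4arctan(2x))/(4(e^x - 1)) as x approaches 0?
Both numerator and denominator → 0 as x → 0; this is a 0/0 indeterminate form.
Expand each to leading order near x = 0: numerator ~ 8·x, denominator ~ 4·x.
The limit of the ratio is 2.

Final answer: 2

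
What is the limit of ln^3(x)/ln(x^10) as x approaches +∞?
This is an ∞/∞ indeterminate form as x → +∞.
Write ln(x^10) = 10·ln(x), reducing the quotient to ln^2(x)/10 → ∞.
Limit = ∞.

Final answer: ∞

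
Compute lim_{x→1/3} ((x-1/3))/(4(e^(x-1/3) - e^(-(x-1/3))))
Both numerator and denominator → 0 as x → 1/3; this is a 0/0 indeterminate form.
Expand each to leading order near x = 1/3: numerator ~ (x - 1/3), denominator ~ 8·(x - 1/3).
The limit of the ratio is 1/8.

Final answer: 1/8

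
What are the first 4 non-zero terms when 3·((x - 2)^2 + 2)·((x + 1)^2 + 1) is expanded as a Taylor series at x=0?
3·x^4 - 6·x^3 + 12·x + 36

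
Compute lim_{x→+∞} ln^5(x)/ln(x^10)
This is an ∞/∞ indeterminate form as x → +∞.
Write ln(x^10) = 10·ln(x), reducing the quotient to ln^4(x)/10 → ∞.
Limit = ∞.

Final answer: ∞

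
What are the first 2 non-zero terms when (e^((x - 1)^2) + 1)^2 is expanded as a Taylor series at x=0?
-4·e·x·(1 + e) + (1 + e)^2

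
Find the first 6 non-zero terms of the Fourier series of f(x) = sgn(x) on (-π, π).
4·sin(x)/π + 4·sin(3·x)/(3·π) + 4·sin(5·x)/(5·π) + 4·sin(7·x)/(7·π) + 4·sin(9·x)/(9·π) + 4·sin(11·x)/(11·π)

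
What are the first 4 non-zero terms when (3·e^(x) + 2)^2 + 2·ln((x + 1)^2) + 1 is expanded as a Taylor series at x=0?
46·x^3/3 + 22·x^2 + 34·x + 26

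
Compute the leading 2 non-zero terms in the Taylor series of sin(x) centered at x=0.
-x^3/6 + x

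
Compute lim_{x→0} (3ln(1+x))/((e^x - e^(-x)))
Both numerator and denominator → 0 as x → 0; this is a 0/0 indeterminate form.
Expand each to leading order near x = 0: numerator ~ 3·x, denominator ~ 2·x.
The limit of the ratio is 3/2.

Final answer: 3/2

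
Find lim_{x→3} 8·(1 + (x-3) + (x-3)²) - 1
Direct substitution at x = 3 gives 7.

Final answer: 7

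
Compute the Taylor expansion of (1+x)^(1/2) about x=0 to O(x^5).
-5·x^4/128 + x^3/16 - x^2/8 + x/2 + 1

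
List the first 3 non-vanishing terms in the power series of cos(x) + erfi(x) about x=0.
-x^2/2 + 2·x/√(π) + 1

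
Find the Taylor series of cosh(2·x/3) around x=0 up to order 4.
2·x^4/243 + 2·x^2/9 + 1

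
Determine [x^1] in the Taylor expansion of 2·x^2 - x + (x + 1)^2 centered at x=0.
Expand to order 1: 2·x^2 - x + (x + 1)^2 = x + 1 + O(x^2).
The coefficient of x^1 is 1.

Final answer: 1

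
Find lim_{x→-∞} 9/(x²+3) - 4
Evaluate the dominant behaviour as x → -∞; each term tends to a finite value or vanishes.
Limit = -4.

Final answer: -4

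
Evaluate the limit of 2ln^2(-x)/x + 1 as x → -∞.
The quotient is an ∞/∞ indeterminate form as x → -∞.
Compare growth rates of the dominant terms (exponentials ≫ polynomials ≫ logarithms), or apply L'Hôpital's rule; the quotient → 0.
Adding the constant: 0 + 1 = 1. Limit = 1.

Final answer: 1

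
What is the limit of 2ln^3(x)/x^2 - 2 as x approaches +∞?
The quotient is an ∞/∞ indeterminate form as x → +∞.
The polynomial denominator x^2 dominates the logarithmic numerator (any positive power of x ≫ ln^3(x) as x → ∞), so the quotient → 0.
Adding the constant: 0 - 2 = -2. Limit = -2.

Final answer: -2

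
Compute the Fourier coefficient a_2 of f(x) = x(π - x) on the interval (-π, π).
a_2 = (1/π) ∫_{-π}^{π} f(x)·cos(2x) dx.
Evaluate the integral (use parity and integration by parts as needed): a_2 = -1.

Final answer: -1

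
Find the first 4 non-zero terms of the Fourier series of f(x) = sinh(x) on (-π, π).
sin(x)·sinh(π)/π - 4·sin(2·x)·sinh(π)/(5·π) + 3·sin(3·x)·sinh(π)/(5·π) - 8·sin(4·x)·sinh(π)/(17·π)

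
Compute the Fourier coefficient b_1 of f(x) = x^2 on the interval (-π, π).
b_1 = (1/π) ∫_{-π}^{π} f(x)·sin(1x) dx.
Evaluate the integral (use parity and integration by parts as needed): b_1 = 0.

Final answer: 0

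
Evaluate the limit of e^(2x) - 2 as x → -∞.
Evaluate the dominant behaviour as x → -∞; each term tends to a finite value or vanishes.
Limit = -2.

Final answer: -2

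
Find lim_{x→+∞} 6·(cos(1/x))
Evaluate the dominant behaviour as x → +∞; each term tends to a finite value or vanishes.
Limit = 6.

Final answer: 6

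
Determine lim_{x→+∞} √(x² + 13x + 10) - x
This is an ∞ − ∞ indeterminate form.
Multiply and divide by the conjugate √(x²+13x + 10) + x; the x² terms cancel, leaving (13x + 10)/(√(x²+13x + 10)+x) → 13/2.
Limit = 13/2.

Final answer: 13/2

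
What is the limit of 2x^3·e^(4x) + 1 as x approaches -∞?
The product is a 0·∞ indeterminate form at x → -∞.
Rewrite the product as 2x^3 / e^(-4x) (an ∞/∞ form) and apply L'Hôpital, or use the standard hierarchy e^(4|x|) ≫ |x^3| as x → -∞.
The indeterminate product → 0, so the limit = 1.

Final answer: 1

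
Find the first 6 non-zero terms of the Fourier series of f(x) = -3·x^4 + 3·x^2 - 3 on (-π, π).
(-156 + 24·π^2)·cos(x) + (12 - 6·π^2)·cos(2·x) + (-28/9 + 8·π^2/3)·cos(3·x) + (21/16 - 3·π^2/2)·cos(4·x) + (-444/625 + 24·π^2/25)·cos(5·x) - 3·π^4/5 - 3 + π^2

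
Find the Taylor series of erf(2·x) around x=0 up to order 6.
32·x^5/(5·√(π)) - 16·x^3/(3·√(π)) + 4·x/√(π)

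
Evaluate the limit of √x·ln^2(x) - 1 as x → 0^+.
The product is a 0·∞ indeterminate form at x → 0⁺.
Rewrite the product as ln^2(x) / x^(-1/2) and apply L'Hôpital, or use the standard hierarchy x^(-1/2) ≫ |ln x|^2 as x → 0⁺.
The indeterminate product → 0, so the limit = -1.

Final answer: -1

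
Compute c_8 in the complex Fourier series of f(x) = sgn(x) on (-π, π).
Compute the real Fourier coefficients first: a_8 = 0, b_8 = 0.
Then c_8 = (a_8 − i·b_8)/2 = 0.

Final answer: 0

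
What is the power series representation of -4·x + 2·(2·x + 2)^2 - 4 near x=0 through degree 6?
8·x^2 + 12·x + 4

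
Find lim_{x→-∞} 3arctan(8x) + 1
Evaluate the dominant behaviour as x → -∞; each term tends to a finite value or vanishes.
Limit = 1 - 3·π/2.

Final answer: 1 - 3·π/2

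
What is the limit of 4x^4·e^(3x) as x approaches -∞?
This is a 0·∞ indeterminate form at x → -∞.
Rewrite the product as 4x^4 / e^(-3x) (an ∞/∞ form) and apply L'Hôpital, or use the standard hierarchy e^(3|x|) ≫ |x^4| as x → -∞.
The indeterminate product → 0, so the limit = 0.

Final answer: 0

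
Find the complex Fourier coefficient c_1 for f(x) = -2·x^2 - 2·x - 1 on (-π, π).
Compute the real Fourier coefficients first: a_1 = 8, b_1 = -4.
Then c_1 = (a_1 − i·b_1)/2 = 4 + 2·i.

Final answer: 4 + 2·i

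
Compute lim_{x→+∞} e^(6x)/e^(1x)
This is an ∞/∞ indeterminate form as x → +∞.
Rewrite e^(6x)/e^(1x) = e^((6−1)x) = e^(5x); the exponent coefficient is 5 > 0 so e^(5x) → ∞.
Limit = ∞.

Final answer: ∞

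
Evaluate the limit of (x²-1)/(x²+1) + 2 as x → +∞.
Evaluate the dominant behaviour as x → +∞; each term tends to a finite value or vanishes.
Limit = 3.

Final answer: 3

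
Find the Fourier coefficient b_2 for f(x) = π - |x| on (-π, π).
b_2 = (1/π) ∫_{-π}^{π} f(x)·sin(2x) dx.
Evaluate the integral (use parity and integration by parts as needed): b_2 = 0.

Final answer: 0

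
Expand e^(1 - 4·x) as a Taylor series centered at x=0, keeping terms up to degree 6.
256·e·x^6/45 - 128·e·x^5/15 + 32·e·x^4/3 - 32·e·x^3/3 + 8·e·x^2 - 4·e·x + e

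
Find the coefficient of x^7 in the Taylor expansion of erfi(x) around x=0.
Expand to order 7: erfi(x) = x^7/(21·√(π)) + x^5/(5·√(π)) + 2·x^3/(3·√(π)) + 2·x/√(π) + O(x^8).
The coefficient of x^7 is 1/(21·√(π)).

Final answer: 1/(21·√(π))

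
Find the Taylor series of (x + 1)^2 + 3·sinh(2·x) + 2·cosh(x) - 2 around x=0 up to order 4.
x^4/12 + 4·x^3 + 2·x^2 + 8·x + 1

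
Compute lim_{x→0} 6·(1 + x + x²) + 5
Direct substitution at x = 0 gives 11.

Final answer: 11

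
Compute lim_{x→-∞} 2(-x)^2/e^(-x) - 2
The quotient is an ∞/∞ indeterminate form as x → -∞.
Compare growth rates of the dominant terms (exponentials ≫ polynomials ≫ logarithms), or apply L'Hôpital's rule; the quotient → 0.
Adding the constant: 0 - 2 = -2. Limit = -2.

Final answer: -2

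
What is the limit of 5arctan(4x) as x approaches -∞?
Evaluate the dominant behaviour as x → -∞; each term tends to a finite value or vanishes.
Limit = -5·π/2.

Final answer: -5·π/2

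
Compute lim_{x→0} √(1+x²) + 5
Direct substitution at x = 0 gives 6.

Final answer: 6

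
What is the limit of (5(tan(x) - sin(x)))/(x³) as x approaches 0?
Both numerator and denominator → 0 as x → 0; this is a 0/0 indeterminate form.
Expand each to leading order near x = 0: numerator ~ 5·x^3/2, denominator ~ x^3.
The limit of the ratio is 5/2.

Final answer: 5/2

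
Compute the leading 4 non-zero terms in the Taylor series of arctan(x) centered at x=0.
-x^7/7 + x^5/5 - x^3/3 + x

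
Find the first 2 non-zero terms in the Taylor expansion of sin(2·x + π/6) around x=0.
√(3)·x + 1/2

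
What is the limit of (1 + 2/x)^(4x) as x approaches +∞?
As x → +∞: write (1 + 2/x)^(4x) = ((1 + 2/x)^x)^4 → (e^2)^4 = e^8.
Limit = e^(8).

Final answer: e^(8)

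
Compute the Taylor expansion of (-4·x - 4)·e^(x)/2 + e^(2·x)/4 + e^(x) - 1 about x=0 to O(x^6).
-x^5/40 - 5·x^4/24 - 5·x^3/6 - 2·x^2 - 5·x/2 - 7/4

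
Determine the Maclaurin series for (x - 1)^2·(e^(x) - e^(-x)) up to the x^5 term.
7·x^5/20 - 2·x^4/3 + 7·x^3/3 - 4·x^2 + 2·x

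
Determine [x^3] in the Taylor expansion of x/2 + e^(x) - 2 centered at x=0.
Expand to order 3: x/2 + e^(x) - 2 = x^3/6 + x^2/2 + 3·x/2 - 1 + O(x^4).
The coefficient of x^3 is 1/6.

Final answer: 1/6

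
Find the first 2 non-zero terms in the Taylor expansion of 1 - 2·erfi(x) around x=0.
-4·x/√(π) + 1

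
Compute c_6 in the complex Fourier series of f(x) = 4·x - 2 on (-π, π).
Compute the real Fourier coefficients first: a_6 = 0, b_6 = -4/3.
Then c_6 = (a_6 − i·b_6)/2 = 2·i/3.

Final answer: 2·i/3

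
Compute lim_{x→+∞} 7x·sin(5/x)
As x → +∞: let u = 5/x → 0⁺; then 7·x·sin(5/x) = 7·5·sin(u)/u → 7·5·1 = 35.
Limit = 35.

Final answer: 35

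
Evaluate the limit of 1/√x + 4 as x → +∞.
Evaluate the dominant behaviour as x → +∞; each term tends to a finite value or vanishes.
Limit = 4.

Final answer: 4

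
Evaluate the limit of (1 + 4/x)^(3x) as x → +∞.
As x → +∞: write (1 + 4/x)^(3x) = ((1 + 4/x)^x)^3 → (e^4)^3 = e^12.
Limit = e^(12).

Final answer: e^(12)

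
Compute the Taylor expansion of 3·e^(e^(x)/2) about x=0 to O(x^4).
11·x^3·e^(1/2)/16 + 9·x^2·e^(1/2)/8 + 3·x·e^(1/2)/2 + 3·e^(1/2)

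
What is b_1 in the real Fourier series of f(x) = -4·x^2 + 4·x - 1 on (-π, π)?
b_1 = (1/π) ∫_{-π}^{π} f(x)·sin(1x) dx.
Evaluate the integral (use parity and integration by parts as needed): b_1 = 8.

Final answer: 8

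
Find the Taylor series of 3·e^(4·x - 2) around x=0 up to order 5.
128·x^5·e^(-2)/5 + 32·x^4·e^(-2) + 32·x^3·e^(-2) + 24·x^2·e^(-2) + 12·x·e^(-2) + 3·e^(-2)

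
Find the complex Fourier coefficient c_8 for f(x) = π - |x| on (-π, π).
Compute the real Fourier coefficients first: a_8 = 0, b_8 = 0.
Then c_8 = (a_8 − i·b_8)/2 = 0.

Final answer: 0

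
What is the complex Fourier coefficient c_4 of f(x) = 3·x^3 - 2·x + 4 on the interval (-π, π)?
Compute the real Fourier coefficients first: a_4 = 0, b_4 = 25/16 - 3·π^2/2.
Then c_4 = (a_4 − i·b_4)/2 = -25·i/32 + 3·i·π^2/4.

Final answer: -25·i/32 + 3·i·π^2/4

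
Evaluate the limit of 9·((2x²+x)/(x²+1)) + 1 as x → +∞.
Evaluate the dominant behaviour as x → +∞; each term tends to a finite value or vanishes.
Limit = 19.

Final answer: 19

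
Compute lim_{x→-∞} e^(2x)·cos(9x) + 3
Evaluate the dominant behaviour as x → -∞; each term tends to a finite value or vanishes.
Limit = 3.

Final answer: 3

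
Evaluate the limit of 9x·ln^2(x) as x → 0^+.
This is a 0·∞ indeterminate form at x → 0⁺.
Rewrite the product as 9·ln^2(x) / x^(-1) and apply L'Hôpital, or use the standard hierarchy x^(-1) ≫ |ln x|^2 as x → 0⁺.
The indeterminate product → 0, so the limit = 0.

Final answer: 0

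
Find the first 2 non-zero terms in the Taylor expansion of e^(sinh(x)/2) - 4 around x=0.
x/2 - 3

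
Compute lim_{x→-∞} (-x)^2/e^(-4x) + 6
The quotient is an ∞/∞ indeterminate form as x → -∞.
Compare growth rates of the dominant terms (exponentials ≫ polynomials ≫ logarithms), or apply L'Hôpital's rule; the quotient → 0.
Adding the constant: 0 + 6 = 6. Limit = 6.

Final answer: 6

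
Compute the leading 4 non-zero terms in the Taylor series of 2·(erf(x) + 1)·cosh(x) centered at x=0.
2·x^3/(3·√(π)) + x^2 + 4·x/√(π) + 2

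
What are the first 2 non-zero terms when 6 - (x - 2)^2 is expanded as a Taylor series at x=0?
4·x + 2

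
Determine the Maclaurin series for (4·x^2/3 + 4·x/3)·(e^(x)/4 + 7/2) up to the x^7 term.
7·x^7/2160 + x^6/60 + 5·x^5/72 + 2·x^4/9 + x^3/2 + 16·x^2/3 + 5·x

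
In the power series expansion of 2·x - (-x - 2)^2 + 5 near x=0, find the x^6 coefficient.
Expand to order 6: 2·x - (-x - 2)^2 + 5 = -x^2 - 2·x + 1 + O(x^7).
The coefficient of x^6 is 0.

Final answer: 0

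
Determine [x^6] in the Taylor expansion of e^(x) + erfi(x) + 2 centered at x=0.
Expand to order 6: e^(x) + erfi(x) + 2 = x^6/720 + x^5·(1/120 + 1/(5·√(π))) + x^4/24 + x^3·(1/6 + 2/(3·√(π))) + x^2/2 + x·(1 + 2/√(π)) + 3 + O(x^7).
The coefficient of x^6 is 1/720.

Final answer: 1/720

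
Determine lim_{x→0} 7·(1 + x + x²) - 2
Direct substitution at x = 0 gives 5.

Final answer: 5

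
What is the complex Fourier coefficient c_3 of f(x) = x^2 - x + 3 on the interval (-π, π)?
Compute the real Fourier coefficients first: a_3 = -4/9, b_3 = -2/3.
Then c_3 = (a_3 − i·b_3)/2 = -2/9 + i/3.

Final answer: -2/9 + i/3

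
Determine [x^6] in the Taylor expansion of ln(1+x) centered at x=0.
Expand to order 6: ln(1+x) = -x^6/6 + x^5/5 - x^4/4 + x^3/3 - x^2/2 + x + O(x^7).
The coefficient of x^6 is -1/6.

Final answer: -1/6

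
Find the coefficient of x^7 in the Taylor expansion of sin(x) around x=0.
Expand to order 7: sin(x) = -x^7/5040 + x^5/120 - x^3/6 + x + O(x^8).
The coefficient of x^7 is -1/5040.

Final answer: -1/5040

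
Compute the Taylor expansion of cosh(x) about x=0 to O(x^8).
x^6/720 + x^4/24 + x^2/2 + 1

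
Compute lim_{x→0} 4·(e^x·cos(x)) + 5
Direct substitution at x = 0 gives 9.

Final answer: 9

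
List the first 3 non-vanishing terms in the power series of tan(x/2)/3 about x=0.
x^5/720 + x^3/72 + x/6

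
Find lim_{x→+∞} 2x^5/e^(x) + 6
The quotient is an ∞/∞ indeterminate form as x → +∞.
The exponential denominator e^(x) dominates the polynomial numerator (e^x ≫ x^5 as x → ∞), so the quotient → 0.
Adding the constant: 0 + 6 = 6. Limit = 6.

Final answer: 6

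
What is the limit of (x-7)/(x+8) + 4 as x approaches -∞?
Evaluate the dominant behaviour as x → -∞; each term tends to a finite value or vanishes.
Limit = 5.

Final answer: 5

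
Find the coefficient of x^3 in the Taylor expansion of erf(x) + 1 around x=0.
Expand to order 3: erf(x) + 1 = -2·x^3/(3·√(π)) + 2·x/√(π) + 1 + O(x^4).
The coefficient of x^3 is -2/(3·√(π)).

Final answer: -2/(3·√(π))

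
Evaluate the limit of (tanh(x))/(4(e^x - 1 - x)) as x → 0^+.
Both numerator and denominator → 0 as x → 0^+; this is a 0/0 indeterminate form.
Expand each to leading order near x = 0: numerator ~ x, denominator ~ 2·x^2.
The limit of the ratio is ∞.

Final answer: ∞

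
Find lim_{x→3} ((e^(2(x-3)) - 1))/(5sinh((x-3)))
Both numerator and denominator → 0 as x → 3; this is a 0/0 indeterminate form.
Expand each to leading order near x = 3: numerator ~ 2·(x - 3), denominator ~ 5·(x - 3).
The limit of the ratio is 2/5.

Final answer: 2/5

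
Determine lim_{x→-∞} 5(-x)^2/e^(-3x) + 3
The quotient is an ∞/∞ indeterminate form as x → -∞.
Compare growth rates of the dominant terms (exponentials ≫ polynomials ≫ logarithms), or apply L'Hôpital's rule; the quotient → 0.
Adding the constant: 0 + 3 = 3. Limit = 3.

Final answer: 3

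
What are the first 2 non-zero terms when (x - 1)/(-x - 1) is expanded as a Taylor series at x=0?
1 - 2·x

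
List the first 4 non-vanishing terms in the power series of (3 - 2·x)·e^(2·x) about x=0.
-2·x^4/3 + 2·x^2 + 4·x + 3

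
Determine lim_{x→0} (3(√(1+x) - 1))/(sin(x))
Both numerator and denominator → 0 as x → 0; this is a 0/0 indeterminate form.
Expand each to leading order near x = 0: numerator ~ 3·x/2, denominator ~ x.
The limit of the ratio is 3/2.

Final answer: 3/2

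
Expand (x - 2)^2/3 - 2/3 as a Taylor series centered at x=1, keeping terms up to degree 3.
-1/3 - 2·(x - 1)/3 + (x - 1)^2/3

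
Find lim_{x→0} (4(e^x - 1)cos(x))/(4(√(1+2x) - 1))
Both numerator and denominator → 0 as x → 0; this is a 0/0 indeterminate form.
Expand each to leading order near x = 0: numerator ~ 4·x, denominator ~ 4·x.
The limit of the ratio is 1.

Final answer: 1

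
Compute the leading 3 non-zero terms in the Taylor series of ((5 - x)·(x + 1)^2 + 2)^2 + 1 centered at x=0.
123·x^2 + 126·x + 50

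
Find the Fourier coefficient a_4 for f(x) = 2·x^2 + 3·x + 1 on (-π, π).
a_4 = (1/π) ∫_{-π}^{π} f(x)·cos(4x) dx.
Evaluate the integral (use parity and integration by parts as needed): a_4 = 1/2.

Final answer: 1/2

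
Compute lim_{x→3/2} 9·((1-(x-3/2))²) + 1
Direct substitution at x = 3/2 gives 10.

Final answer: 10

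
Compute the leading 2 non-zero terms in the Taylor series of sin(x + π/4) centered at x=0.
√(2)·x/2 + √(2)/2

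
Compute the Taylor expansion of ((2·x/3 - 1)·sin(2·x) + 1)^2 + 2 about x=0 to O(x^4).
-8·x^3/3 + 20·x^2/3 - 4·x + 3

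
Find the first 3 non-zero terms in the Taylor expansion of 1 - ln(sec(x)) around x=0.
-x^4/12 - x^2/2 + 1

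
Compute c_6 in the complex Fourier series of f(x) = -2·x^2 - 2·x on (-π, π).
Compute the real Fourier coefficients first: a_6 = -2/9, b_6 = 2/3.
Then c_6 = (a_6 − i·b_6)/2 = -1/9 - i/3.

Final answer: -1/9 - i/3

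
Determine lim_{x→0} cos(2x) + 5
Direct substitution at x = 0 gives 6.

Final answer: 6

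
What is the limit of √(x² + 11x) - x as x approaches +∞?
This is an ∞ − ∞ indeterminate form.
Multiply and divide by the conjugate √(x²+11x) + x; the x² terms cancel, leaving (11x)/(√(x²+11x)+x) → 11/2.
Limit = 11/2.

Final answer: 11/2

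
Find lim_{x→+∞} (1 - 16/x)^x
As x → +∞: this is the defining limit (1 - 16/x)^x → e^(-16).
Limit = e^(-16).

Final answer: e^(-16)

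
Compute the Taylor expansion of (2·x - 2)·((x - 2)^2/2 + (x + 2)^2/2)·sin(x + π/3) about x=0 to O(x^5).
x^4·(1/3 + √(3)/3) + x^3·(-√(3) - 1/3) + x^2·(√(3) + 4) + x·(-4 + 4·√(3)) - 4·√(3)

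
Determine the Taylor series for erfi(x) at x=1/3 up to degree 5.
erfi(1/3) + 2·e^(1/9)·(x - 1/3)/√(π) + 2·e^(1/9)·(x - 1/3)^2/(3·√(π)) + 22·e^(1/9)·(x - 1/3)^3/(27·√(π)) + 29·e^(1/9)·(x - 1/3)^4/(81·√(π)) + 71·e^(1/9)·(x - 1/3)^5/(243·√(π))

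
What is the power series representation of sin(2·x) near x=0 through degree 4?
-4·x^3/3 + 2·x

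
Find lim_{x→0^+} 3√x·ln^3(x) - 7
The product is a 0·∞ indeterminate form at x → 0⁺.
Rewrite the product as 3·ln^3(x) / x^(-1/2) and apply L'Hôpital, or use the standard hierarchy x^(-1/2) ≫ |ln x|^3 as x → 0⁺.
The indeterminate product → 0, so the limit = -7.

Final answer: -7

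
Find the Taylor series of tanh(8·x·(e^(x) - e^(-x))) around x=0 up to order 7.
-6826·x^6/5 + 8·x^4/3 + 16·x^2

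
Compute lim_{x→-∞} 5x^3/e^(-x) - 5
The quotient is an ∞/∞ indeterminate form as x → -∞.
Compare growth rates of the dominant terms (exponentials ≫ polynomials ≫ logarithms), or apply L'Hôpital's rule; the quotient → 0.
Adding the constant: 0 - 5 = -5. Limit = -5.

Final answer: -5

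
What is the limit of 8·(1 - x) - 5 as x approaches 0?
Direct substitution at x = 0 gives 3.

Final answer: 3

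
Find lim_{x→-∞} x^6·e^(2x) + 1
The product is a 0·∞ indeterminate form at x → -∞.
Rewrite the product as x^6 / e^(-2x) (an ∞/∞ form) and apply L'Hôpital, or use the standard hierarchy e^(2|x|) ≫ |x^6| as x → -∞.
The indeterminate product → 0, so the limit = 1.

Final answer: 1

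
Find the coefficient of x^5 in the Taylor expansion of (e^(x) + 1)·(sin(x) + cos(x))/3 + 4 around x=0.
Expand to order 5: (e^(x) + 1)·(sin(x) + cos(x))/3 + 4 = -7·x^5/360 - x^4/24 - x^3/18 + x^2/6 + x + 14/3 + O(x^6).
The coefficient of x^5 is -7/360.

Final answer: -7/360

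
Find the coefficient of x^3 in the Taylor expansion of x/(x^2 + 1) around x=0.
Expand to order 3: x/(x^2 + 1) = -x^3 + x + O(x^4).
The coefficient of x^3 is -1.

Final answer: -1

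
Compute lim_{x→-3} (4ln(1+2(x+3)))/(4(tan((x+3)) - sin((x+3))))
Both numerator and denominator → 0 as x → -3; this is a 0/0 indeterminate form.
Expand each to leading order near x = -3: numerator ~ 8·(x + 3), denominator ~ 2·(x + 3)^3.
The limit of the ratio is ∞.

Final answer: ∞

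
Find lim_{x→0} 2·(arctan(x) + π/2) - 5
Direct substitution at x = 0 gives -5 + π.

Final answer: -5 + π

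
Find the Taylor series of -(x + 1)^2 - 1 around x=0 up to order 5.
-x^2 - 2·x - 2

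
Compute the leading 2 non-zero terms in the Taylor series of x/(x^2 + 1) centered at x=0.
-x^3 + x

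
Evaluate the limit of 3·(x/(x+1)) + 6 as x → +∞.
Evaluate the dominant behaviour as x → +∞; each term tends to a finite value or vanishes.
Limit = 9.

Final answer: 9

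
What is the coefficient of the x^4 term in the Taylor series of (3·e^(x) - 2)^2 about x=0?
Expand to order 4: (3·e^(x) - 2)^2 = 11·x^4/2 + 10·x^3 + 12·x^2 + 6·x + 1 + O(x^5).
The coefficient of x^4 is 11/2.

Final answer: 11/2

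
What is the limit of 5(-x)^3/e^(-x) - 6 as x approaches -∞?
The quotient is an ∞/∞ indeterminate form as x → -∞.
Compare growth rates of the dominant terms (exponentials ≫ polynomials ≫ logarithms), or apply L'Hôpital's rule; the quotient → 0.
Adding the constant: 0 - 6 = -6. Limit = -6.

Final answer: -6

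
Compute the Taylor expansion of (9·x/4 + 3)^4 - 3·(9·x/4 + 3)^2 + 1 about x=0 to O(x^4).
2187·x^3/16 + 4131·x^2/16 + 405·x/2 + 55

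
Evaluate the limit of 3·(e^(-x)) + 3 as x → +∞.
Evaluate the dominant behaviour as x → +∞; each term tends to a finite value or vanishes.
Limit = 3.

Final answer: 3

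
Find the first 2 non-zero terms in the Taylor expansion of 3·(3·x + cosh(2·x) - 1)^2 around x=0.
36·x^3 + 27·x^2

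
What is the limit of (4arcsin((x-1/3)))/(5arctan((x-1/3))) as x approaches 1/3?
Both numerator and denominator → 0 as x → 1/3; this is a 0/0 indeterminate form.
Expand each to leading order near x = 1/3: numerator ~ 4·(x - 1/3), denominator ~ 5·(x - 1/3).
The limit of the ratio is 4/5.

Final answer: 4/5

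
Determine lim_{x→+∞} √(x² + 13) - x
This is an ∞ − ∞ indeterminate form.
Multiply and divide by the conjugate √(x²+13) + x; the x² terms cancel, leaving 13/(√(x²+13)+x) → 0.
Limit = 0.

Final answer: 0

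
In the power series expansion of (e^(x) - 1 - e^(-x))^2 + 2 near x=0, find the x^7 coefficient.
Expand to order 7: (e^(x) - 1 - e^(-x))^2 + 2 = -x^7/1260 + 8·x^6/45 - x^5/30 + 4·x^4/3 - 2·x^3/3 + 4·x^2 - 4·x + 3 + O(x^8).
The coefficient of x^7 is -1/1260.

Final answer: -1/1260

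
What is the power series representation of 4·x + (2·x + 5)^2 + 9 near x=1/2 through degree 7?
47 + 28·(x - 1/2) + 4·(x - 1/2)^2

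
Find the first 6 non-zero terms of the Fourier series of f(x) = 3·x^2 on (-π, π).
-12·cos(x) + 3·cos(2·x) - 4·cos(3·x)/3 + 3·cos(4·x)/4 - 12·cos(5·x)/25 + π^2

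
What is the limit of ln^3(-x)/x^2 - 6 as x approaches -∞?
The quotient is an ∞/∞ indeterminate form as x → -∞.
Compare growth rates of the dominant terms (exponentials ≫ polynomials ≫ logarithms), or apply L'Hôpital's rule; the quotient → 0.
Adding the constant: 0 - 6 = -6. Limit = -6.

Final answer: -6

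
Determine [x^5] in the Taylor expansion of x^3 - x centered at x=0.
Expand to order 5: x^3 - x = x^3 - x + O(x^6).
The coefficient of x^5 is 0.

Final answer: 0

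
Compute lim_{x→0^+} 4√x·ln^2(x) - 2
The product is a 0·∞ indeterminate form at x → 0⁺.
Rewrite the product as 4·ln^2(x) / x^(-1/2) and apply L'Hôpital, or use the standard hierarchy x^(-1/2) ≫ |ln x|^2 as x → 0⁺.
The indeterminate product → 0, so the limit = -2.

Final answer: -2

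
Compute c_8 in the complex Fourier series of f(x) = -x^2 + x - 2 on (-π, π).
Compute the real Fourier coefficients first: a_8 = -1/16, b_8 = -1/4.
Then c_8 = (a_8 − i·b_8)/2 = -1/32 + i/8.

Final answer: -1/32 + i/8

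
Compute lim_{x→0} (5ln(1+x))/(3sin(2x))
Both numerator and denominator → 0 as x → 0; this is a 0/0 indeterminate form.
Expand each to leading order near x = 0: numerator ~ 5·x, denominator ~ 6·x.
The limit of the ratio is 5/6.

Final answer: 5/6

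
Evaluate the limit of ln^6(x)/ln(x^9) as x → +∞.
This is an ∞/∞ indeterminate form as x → +∞.
Write ln(x^9) = 9·ln(x), reducing the quotient to ln^5(x)/9 → ∞.
Limit = ∞.

Final answer: ∞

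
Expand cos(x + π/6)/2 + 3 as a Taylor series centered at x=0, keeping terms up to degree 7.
x^7/20160 - √(3)·x^6/2880 - x^5/480 + √(3)·x^4/96 + x^3/24 - √(3)·x^2/8 - x/4 + √(3)/4 + 3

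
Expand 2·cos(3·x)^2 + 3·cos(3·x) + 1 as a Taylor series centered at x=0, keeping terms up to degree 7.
-5427·x^6/80 + 513·x^4/8 - 63·x^2/2 + 6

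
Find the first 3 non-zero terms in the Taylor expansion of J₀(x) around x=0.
x^4/64 - x^2/4 + 1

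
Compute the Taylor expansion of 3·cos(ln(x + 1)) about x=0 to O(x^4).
3·x^3/2 - 3·x^2/2 + 3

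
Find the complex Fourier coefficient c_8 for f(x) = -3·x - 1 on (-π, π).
Compute the real Fourier coefficients first: a_8 = 0, b_8 = 3/4.
Then c_8 = (a_8 − i·b_8)/2 = -3·i/8.

Final answer: -3·i/8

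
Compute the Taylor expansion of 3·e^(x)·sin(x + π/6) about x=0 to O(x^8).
x^7·(1/420 - √(3)/420) - √(3)·x^6/60 + x^5·(-√(3)/20 - 1/20) - x^4/4 + x^3·(-1/2 + √(3)/2) + 3·√(3)·x^2/2 + x·(3/2 + 3·√(3)/2) + 3/2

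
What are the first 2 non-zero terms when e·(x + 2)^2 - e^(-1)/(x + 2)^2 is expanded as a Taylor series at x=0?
x·(e^(-1)/4 + 4·e) - e^(-1)/4 + 4·e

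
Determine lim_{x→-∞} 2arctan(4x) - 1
Evaluate the dominant behaviour as x → -∞; each term tends to a finite value or vanishes.
Limit = -π - 1.

Final answer: -π - 1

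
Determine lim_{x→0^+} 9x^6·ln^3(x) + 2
The product is a 0·∞ indeterminate form at x → 0⁺.
Rewrite the product as 9·ln^3(x) / x^(-6) and apply L'Hôpital, or use the standard hierarchy x^(-6) ≫ |ln x|^3 as x → 0⁺.
The indeterminate product → 0, so the limit = 2.

Final answer: 2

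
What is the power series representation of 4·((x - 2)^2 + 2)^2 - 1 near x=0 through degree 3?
-32·x^3 + 112·x^2 - 192·x + 143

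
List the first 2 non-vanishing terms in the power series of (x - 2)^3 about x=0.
12·x - 8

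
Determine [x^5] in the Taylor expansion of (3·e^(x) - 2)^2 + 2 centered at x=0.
Expand to order 5: (3·e^(x) - 2)^2 + 2 = 23·x^5/10 + 11·x^4/2 + 10·x^3 + 12·x^2 + 6·x + 3 + O(x^6).
The coefficient of x^5 is 23/10.

Final answer: 23/10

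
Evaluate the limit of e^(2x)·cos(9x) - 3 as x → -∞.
Evaluate the dominant behaviour as x → -∞; each term tends to a finite value or vanishes.
Limit = -3.

Final answer: -3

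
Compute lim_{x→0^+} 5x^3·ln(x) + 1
The product is a 0·∞ indeterminate form at x → 0⁺.
Rewrite the product as 5·ln(x) / x^(-3) and apply L'Hôpital, or use the standard hierarchy x^(-3) ≫ |ln x| as x → 0⁺.
The indeterminate product → 0, so the limit = 1.

Final answer: 1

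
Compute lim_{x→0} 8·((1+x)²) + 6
Direct substitution at x = 0 gives 14.

Final answer: 14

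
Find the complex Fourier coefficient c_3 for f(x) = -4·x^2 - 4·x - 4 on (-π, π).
Compute the real Fourier coefficients first: a_3 = 16/9, b_3 = -8/3.
Then c_3 = (a_3 − i·b_3)/2 = 8/9 + 4·i/3.

Final answer: 8/9 + 4·i/3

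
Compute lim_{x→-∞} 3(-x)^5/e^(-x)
This is an ∞/∞ indeterminate form as x → -∞.
Compare growth rates of the dominant terms (exponentials ≫ polynomials ≫ logarithms), or apply L'Hôpital's rule; the quotient → 0.
Limit = 0.

Final answer: 0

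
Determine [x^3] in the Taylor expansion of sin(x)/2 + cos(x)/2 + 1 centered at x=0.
Expand to order 3: sin(x)/2 + cos(x)/2 + 1 = -x^3/12 - x^2/4 + x/2 + 3/2 + O(x^4).
The coefficient of x^3 is -1/12.

Final answer: -1/12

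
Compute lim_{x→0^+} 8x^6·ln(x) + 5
The product is a 0·∞ indeterminate form at x → 0⁺.
Rewrite the product as 8·ln(x) / x^(-6) and apply L'Hôpital, or use the standard hierarchy x^(-6) ≫ |ln x| as x → 0⁺.
The indeterminate product → 0, so the limit = 5.

Final answer: 5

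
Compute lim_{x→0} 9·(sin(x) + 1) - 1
Direct substitution at x = 0 gives 8.

Final answer: 8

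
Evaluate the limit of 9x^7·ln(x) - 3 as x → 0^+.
The product is a 0·∞ indeterminate form at x → 0⁺.
Rewrite the product as 9·ln(x) / x^(-7) and apply L'Hôpital, or use the standard hierarchy x^(-7) ≫ |ln x| as x → 0⁺.
The indeterminate product → 0, so the limit = -3.

Final answer: -3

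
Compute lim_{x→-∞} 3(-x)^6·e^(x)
This is a 0·∞ indeterminate form at x → -∞.
Rewrite the product as 3(-x)^6 / e^(-x) (an ∞/∞ form) and apply L'Hôpital, or use the standard hierarchy e^(|x|) ≫ |(-x)^6| as x → -∞.
The indeterminate product → 0, so the limit = 0.

Final answer: 0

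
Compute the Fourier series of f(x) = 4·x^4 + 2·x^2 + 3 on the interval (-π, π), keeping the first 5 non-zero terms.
(184 - 32·π^2)·cos(x) + (-10 + 8·π^2)·cos(2·x) + (40/27 - 32·π^2/9)·cos(3·x) + (-1/4 + 2·π^2)·cos(4·x) + 3 + 2·π^2/3 + 4·π^4/5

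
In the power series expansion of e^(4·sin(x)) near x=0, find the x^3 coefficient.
Expand to order 3: e^(4·sin(x)) = 10·x^3 + 8·x^2 + 4·x + 1 + O(x^4).
The coefficient of x^3 is 10.

Final answer: 10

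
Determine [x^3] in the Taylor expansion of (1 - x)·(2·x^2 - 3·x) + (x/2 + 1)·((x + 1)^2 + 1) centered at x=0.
Expand to order 3: (1 - x)·(2·x^2 - 3·x) + (x/2 + 1)·((x + 1)^2 + 1) = -3·x^3/2 + 7·x^2 + 2 + O(x^4).
The coefficient of x^3 is -3/2.

Final answer: -3/2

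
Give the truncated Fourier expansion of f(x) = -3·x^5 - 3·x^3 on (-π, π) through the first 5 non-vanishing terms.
(-684 - 6·π^4 + 114·π^2)·sin(x) + (-12·π^2 + 18 + 3·π^4)·sin(2·x) + (-2·π^4 - 44/27 + 22·π^2/9)·sin(3·x) + (-3·π^2/8 + 9/64 + 3·π^4/2)·sin(4·x) + (-6·π^4/5 - 6·π^2/25 + 36/625)·sin(5·x)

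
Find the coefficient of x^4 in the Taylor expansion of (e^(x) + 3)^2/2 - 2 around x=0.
Expand to order 4: (e^(x) + 3)^2/2 - 2 = 11·x^4/24 + 7·x^3/6 + 5·x^2/2 + 4·x + 6 + O(x^5).
The coefficient of x^4 is 11/24.

Final answer: 11/24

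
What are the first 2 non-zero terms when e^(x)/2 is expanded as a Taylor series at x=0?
x/2 + 1/2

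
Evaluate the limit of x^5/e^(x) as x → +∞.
This is an ∞/∞ indeterminate form as x → +∞.
The exponential denominator e^(x) dominates the polynomial numerator (e^x ≫ x^5 as x → ∞), so the quotient → 0.
Limit = 0.

Final answer: 0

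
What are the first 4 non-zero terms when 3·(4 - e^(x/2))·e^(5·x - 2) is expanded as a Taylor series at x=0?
2669·x^3·e^(-2)/16 + 837·x^2·e^(-2)/8 + 87·x·e^(-2)/2 + 9·e^(-2)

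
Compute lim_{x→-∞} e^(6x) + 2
Evaluate the dominant behaviour as x → -∞; each term tends to a finite value or vanishes.
Limit = 2.

Final answer: 2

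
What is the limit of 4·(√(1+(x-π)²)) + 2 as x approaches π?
Direct substitution at x = π gives 6.

Final answer: 6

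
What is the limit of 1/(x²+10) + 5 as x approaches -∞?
Evaluate the dominant behaviour as x → -∞; each term tends to a finite value or vanishes.
Limit = 5.

Final answer: 5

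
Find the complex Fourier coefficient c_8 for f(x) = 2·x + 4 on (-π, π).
Compute the real Fourier coefficients first: a_8 = 0, b_8 = -1/2.
Then c_8 = (a_8 − i·b_8)/2 = i/4.

Final answer: i/4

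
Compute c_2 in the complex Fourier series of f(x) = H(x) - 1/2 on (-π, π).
Compute the real Fourier coefficients first: a_2 = 0, b_2 = 0.
Then c_2 = (a_2 − i·b_2)/2 = 0.

Final answer: 0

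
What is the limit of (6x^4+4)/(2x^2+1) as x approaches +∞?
This is an ∞/∞ indeterminate form as x → +∞.
Divide numerator and denominator by x^4 and let the lower-order terms vanish; the numerator's degree 4 exceeds the denominator's degree 2, so the quotient diverges.
Limit = ∞.

Final answer: ∞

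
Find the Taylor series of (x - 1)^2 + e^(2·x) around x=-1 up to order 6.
(1 + 4·e^(2))·e^(-2) + (2 - 4·e^(2))·e^(-2)·(x + 1) + (2 + e^(2))·e^(-2)·(x + 1)^2 + 4·e^(-2)·(x + 1)^3/3 + 2·e^(-2)·(x + 1)^4/3 + 4·e^(-2)·(x + 1)^5/15 + 4·e^(-2)·(x + 1)^6/45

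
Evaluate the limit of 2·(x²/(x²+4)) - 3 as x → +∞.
Evaluate the dominant behaviour as x → +∞; each term tends to a finite value or vanishes.
Limit = -1.

Final answer: -1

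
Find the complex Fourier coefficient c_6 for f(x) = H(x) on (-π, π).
Compute the real Fourier coefficients first: a_6 = 0, b_6 = 0.
Then c_6 = (a_6 − i·b_6)/2 = 0.

Final answer: 0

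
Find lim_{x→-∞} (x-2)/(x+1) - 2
Evaluate the dominant behaviour as x → -∞; each term tends to a finite value or vanishes.
Limit = -1.

Final answer: -1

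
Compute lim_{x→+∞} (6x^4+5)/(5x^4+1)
This is an ∞/∞ indeterminate form as x → +∞.
Divide numerator and denominator by x^4 and let the lower-order terms vanish; the leading terms give 6/5.
Limit = 6/5.

Final answer: 6/5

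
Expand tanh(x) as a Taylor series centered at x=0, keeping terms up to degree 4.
-x^3/3 + x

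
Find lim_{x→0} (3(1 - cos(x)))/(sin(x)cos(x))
Both numerator and denominator → 0 as x → 0; this is a 0/0 indeterminate form.
Expand each to leading order near x = 0: numerator ~ 3·x^2/2, denominator ~ x.
The limit of the ratio is 0.

Final answer: 0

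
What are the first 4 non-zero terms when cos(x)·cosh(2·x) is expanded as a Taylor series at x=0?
-13·x^6/80 - 7·x^4/24 + 3·x^2/2 + 1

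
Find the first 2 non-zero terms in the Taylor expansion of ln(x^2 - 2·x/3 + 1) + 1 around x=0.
1 - 2·x/3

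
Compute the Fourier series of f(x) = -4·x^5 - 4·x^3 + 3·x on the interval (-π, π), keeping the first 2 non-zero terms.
(-906 - 8·π^4 + 152·π^2)·sin(x) + (-16·π^2 + 21 + 4·π^4)·sin(2·x)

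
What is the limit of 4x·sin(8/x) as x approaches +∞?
As x → +∞: let u = 8/x → 0⁺; then 4·x·sin(8/x) = 4·8·sin(u)/u → 4·8·1 = 32.
Limit = 32.

Final answer: 32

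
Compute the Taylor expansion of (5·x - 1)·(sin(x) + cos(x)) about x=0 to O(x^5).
-7·x^4/8 - 7·x^3/3 + 11·x^2/2 + 4·x - 1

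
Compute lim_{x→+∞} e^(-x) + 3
Evaluate the dominant behaviour as x → +∞; each term tends to a finite value or vanishes.
Limit = 3.

Final answer: 3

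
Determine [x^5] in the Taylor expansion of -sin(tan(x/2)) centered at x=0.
Expand to order 5: -sin(tan(x/2)) = x^5/1280 - x^3/48 - x/2 + O(x^6).
The coefficient of x^5 is 1/1280.

Final answer: 1/1280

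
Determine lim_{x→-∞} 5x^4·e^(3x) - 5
The product is a 0·∞ indeterminate form at x → -∞.
Rewrite the product as 5x^4 / e^(-3x) (an ∞/∞ form) and apply L'Hôpital, or use the standard hierarchy e^(3|x|) ≫ |x^4| as x → -∞.
The indeterminate product → 0, so the limit = -5.

Final answer: -5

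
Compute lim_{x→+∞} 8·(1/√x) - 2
Evaluate the dominant behaviour as x → +∞; each term tends to a finite value or vanishes.
Limit = -2.

Final answer: -2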